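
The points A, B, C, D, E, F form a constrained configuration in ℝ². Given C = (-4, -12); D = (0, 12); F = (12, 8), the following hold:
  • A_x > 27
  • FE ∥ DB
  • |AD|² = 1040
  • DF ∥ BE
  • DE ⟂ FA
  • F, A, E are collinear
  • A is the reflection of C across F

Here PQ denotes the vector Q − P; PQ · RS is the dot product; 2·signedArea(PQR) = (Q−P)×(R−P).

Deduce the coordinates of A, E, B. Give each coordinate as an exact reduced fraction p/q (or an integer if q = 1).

1. A_x = 28  [A is the reflection of C across F]
2. A_y = 28  [A is the reflection of C across F]
   → A = (28, 28)
3. E_x = 380/41  [F, A, E are collinear ∩ DE ⟂ FA]
4. E_y = 188/41  [F, A, E are collinear ∩ DE ⟂ FA]
   → E = (380/41, 188/41)
5. B_x = -112/41  [DF ∥ BE ∩ FE ∥ DB]
6. B_y = 352/41  [DF ∥ BE ∩ FE ∥ DB]
   → B = (-112/41, 352/41)

A = (28, 28)
B = (-112/41, 352/41)
E = (380/41, 188/41)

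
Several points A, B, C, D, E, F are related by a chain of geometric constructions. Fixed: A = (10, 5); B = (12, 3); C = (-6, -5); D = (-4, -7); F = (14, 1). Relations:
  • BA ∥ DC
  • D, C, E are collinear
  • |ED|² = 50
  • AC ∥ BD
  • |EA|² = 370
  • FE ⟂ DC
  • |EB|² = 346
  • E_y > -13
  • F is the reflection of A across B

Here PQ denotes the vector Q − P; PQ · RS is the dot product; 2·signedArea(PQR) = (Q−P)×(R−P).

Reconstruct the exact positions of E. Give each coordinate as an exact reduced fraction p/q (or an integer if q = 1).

1. E_x = 1  [D, C, E are collinear ∩ FE ⟂ DC]
2. E_y = -12  [D, C, E are collinear ∩ FE ⟂ DC]
   → E = (1, -12)

E = (1, -12)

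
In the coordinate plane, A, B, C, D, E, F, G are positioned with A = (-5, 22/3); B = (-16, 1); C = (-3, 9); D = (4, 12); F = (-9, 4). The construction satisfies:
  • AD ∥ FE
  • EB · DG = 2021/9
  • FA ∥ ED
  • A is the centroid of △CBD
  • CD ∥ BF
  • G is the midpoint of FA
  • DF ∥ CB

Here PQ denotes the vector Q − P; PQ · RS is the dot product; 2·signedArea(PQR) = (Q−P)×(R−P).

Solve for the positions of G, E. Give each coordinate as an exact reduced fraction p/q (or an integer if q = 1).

1. G_x = -7  [G is the midpoint of FA]
2. G_y = 17/3  [G is the midpoint of FA]
   → G = (-7, 17/3)
3. E_x = 0  [FA ∥ ED ∩ AD ∥ FE]
4. E_y = 26/3  [FA ∥ ED ∩ AD ∥ FE]
   → E = (0, 26/3)

E = (0, 26/3)
G = (-7, 17/3)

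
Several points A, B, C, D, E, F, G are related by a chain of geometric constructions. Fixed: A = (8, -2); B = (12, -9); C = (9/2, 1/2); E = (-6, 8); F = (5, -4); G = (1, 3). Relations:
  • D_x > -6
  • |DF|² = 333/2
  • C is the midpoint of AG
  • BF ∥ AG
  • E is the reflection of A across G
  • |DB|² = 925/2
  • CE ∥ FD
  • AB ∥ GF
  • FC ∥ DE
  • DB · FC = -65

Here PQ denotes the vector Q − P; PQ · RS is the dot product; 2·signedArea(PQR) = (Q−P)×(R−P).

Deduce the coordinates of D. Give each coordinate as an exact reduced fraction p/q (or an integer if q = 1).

1. D_x = -11/2  [FC ∥ DE ∩ CE ∥ FD]
2. D_y = 7/2  [FC ∥ DE ∩ CE ∥ FD]
   → D = (-11/2, 7/2)

D = (-11/2, 7/2)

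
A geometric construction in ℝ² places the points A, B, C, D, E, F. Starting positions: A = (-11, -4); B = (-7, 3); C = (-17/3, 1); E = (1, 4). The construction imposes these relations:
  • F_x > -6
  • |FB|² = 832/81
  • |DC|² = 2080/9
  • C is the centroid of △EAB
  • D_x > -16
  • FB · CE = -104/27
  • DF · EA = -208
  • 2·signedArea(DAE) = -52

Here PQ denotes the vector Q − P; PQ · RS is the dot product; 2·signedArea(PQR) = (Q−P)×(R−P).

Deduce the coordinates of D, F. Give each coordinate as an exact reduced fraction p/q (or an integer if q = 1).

1. F_x = -47/9  [line -20/3·x + -3·y + -913/27 = 0 ∩ |FB|² = 832/81]
2. F_y = 1/3  [line -20/3·x + -3·y + -913/27 = 0 ∩ |FB|² = 832/81]
   → F = (-47/9, 1/3)
3. D_x = -15  [DF · EA = -208 ∩ 2·signedArea(DAE) = -52]
4. D_y = -11  [DF · EA = -208 ∩ 2·signedArea(DAE) = -52]
   → D = (-15, -11)

D = (-15, -11)
F = (-47/9, 1/3)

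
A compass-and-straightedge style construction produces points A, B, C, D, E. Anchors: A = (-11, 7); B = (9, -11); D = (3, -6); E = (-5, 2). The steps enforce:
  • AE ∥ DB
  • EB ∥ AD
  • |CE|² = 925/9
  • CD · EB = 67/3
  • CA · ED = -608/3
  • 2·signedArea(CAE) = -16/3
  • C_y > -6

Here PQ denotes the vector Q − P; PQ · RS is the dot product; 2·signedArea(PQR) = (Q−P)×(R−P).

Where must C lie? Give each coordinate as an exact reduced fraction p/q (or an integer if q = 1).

1. C_x = 7/3  [CD · EB = 67/3 ∩ 2·signedArea(CAE) = -16/3]
2. C_y = -5  [CD · EB = 67/3 ∩ 2·signedArea(CAE) = -16/3]
   → C = (7/3, -5)

C = (7/3, -5)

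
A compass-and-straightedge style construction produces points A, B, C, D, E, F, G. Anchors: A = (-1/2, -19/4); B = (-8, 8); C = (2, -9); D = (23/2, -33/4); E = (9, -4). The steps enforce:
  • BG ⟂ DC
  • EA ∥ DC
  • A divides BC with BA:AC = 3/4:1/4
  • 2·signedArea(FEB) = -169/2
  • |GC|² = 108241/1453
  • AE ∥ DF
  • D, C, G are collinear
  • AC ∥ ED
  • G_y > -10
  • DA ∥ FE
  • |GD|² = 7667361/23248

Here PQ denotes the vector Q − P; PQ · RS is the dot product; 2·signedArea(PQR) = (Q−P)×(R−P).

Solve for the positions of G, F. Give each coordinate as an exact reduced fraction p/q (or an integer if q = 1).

1. G_x = -9596/1453  [D, C, G are collinear ∩ BG ⟂ DC]
2. G_y = -14064/1453  [D, C, G are collinear ∩ BG ⟂ DC]
   → G = (-9596/1453, -14064/1453)
3. F_x = 21  [DA ∥ FE ∩ AE ∥ DF]
4. F_y = -15/2  [DA ∥ FE ∩ AE ∥ DF]
   → F = (21, -15/2)

F = (21, -15/2)
G = (-9596/1453, -14064/1453)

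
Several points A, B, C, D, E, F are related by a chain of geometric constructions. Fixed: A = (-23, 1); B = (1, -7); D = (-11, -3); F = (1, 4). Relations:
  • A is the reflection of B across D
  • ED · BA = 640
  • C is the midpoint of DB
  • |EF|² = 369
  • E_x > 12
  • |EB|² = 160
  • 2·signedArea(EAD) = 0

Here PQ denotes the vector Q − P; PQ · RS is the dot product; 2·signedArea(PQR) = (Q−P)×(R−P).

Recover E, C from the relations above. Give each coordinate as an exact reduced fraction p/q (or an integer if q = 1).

C = (-5, -5)
E = (13, -11)

1. E_x = 13  [2·signedArea(EAD) = 0 ∩ ED · BA = 640]
2. E_y = -11  [2·signedArea(EAD) = 0 ∩ ED · BA = 640]
   → E = (13, -11)
3. C_x = -5  [C is the midpoint of DB]
4. C_y = -5  [C is the midpoint of DB]
   → C = (-5, -5)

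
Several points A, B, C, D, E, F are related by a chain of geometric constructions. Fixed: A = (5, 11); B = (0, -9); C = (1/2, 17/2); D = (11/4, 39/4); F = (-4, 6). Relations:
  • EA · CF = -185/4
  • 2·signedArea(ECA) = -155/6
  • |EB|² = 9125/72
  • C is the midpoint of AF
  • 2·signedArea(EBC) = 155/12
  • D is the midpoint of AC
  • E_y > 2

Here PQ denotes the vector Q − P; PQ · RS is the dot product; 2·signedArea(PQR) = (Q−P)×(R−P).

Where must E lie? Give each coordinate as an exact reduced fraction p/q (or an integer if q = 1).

E = (-5/12, 9/4)

1. E_x = -5/12  [2·signedArea(EBC) = 155/12 ∩ 2·signedArea(ECA) = -155/6]
2. E_y = 9/4  [2·signedArea(EBC) = 155/12 ∩ 2·signedArea(ECA) = -155/6]
   → E = (-5/12, 9/4)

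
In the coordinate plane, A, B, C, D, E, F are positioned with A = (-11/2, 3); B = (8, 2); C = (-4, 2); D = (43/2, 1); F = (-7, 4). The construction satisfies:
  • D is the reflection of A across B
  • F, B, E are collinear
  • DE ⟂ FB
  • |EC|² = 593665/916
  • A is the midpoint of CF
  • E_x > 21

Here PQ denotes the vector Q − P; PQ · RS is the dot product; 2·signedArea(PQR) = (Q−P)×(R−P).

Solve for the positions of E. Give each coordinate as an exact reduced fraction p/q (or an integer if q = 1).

1. E_x = 9799/458  [F, B, E are collinear ∩ DE ⟂ FB]
2. E_y = 49/229  [F, B, E are collinear ∩ DE ⟂ FB]
   → E = (9799/458, 49/229)

E = (9799/458, 49/229)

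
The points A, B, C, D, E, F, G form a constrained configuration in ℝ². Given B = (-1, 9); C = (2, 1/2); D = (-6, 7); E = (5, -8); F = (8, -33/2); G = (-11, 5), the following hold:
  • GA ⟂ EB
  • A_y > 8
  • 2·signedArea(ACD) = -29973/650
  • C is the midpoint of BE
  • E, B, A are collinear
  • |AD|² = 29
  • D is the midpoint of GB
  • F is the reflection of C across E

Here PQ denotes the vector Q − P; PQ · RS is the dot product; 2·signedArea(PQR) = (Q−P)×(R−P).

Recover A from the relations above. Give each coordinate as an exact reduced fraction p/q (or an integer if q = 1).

1. A_x = -277/325  [E, B, A are collinear ∩ GA ⟂ EB]
2. A_y = 2789/325  [E, B, A are collinear ∩ GA ⟂ EB]
   → A = (-277/325, 2789/325)

A = (-277/325, 2789/325)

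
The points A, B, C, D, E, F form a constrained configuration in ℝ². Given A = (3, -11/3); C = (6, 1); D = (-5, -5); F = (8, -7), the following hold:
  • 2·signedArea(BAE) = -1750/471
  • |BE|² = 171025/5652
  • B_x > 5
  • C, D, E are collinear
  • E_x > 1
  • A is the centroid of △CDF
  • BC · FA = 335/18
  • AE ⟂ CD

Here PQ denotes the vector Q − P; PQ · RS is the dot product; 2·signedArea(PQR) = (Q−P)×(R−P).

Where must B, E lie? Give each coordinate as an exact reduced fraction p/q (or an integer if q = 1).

B = (11/2, -16/3)
E = (271/157, -209/157)

1. E_x = 271/157  [C, D, E are collinear ∩ AE ⟂ CD]
2. E_y = -209/157  [C, D, E are collinear ∩ AE ⟂ CD]
   → E = (271/157, -209/157)
3. B_x = 11/2  [2·signedArea(BAE) = -1750/471 ∩ BC · FA = 335/18]
4. B_y = -16/3  [2·signedArea(BAE) = -1750/471 ∩ BC · FA = 335/18]
   → B = (11/2, -16/3)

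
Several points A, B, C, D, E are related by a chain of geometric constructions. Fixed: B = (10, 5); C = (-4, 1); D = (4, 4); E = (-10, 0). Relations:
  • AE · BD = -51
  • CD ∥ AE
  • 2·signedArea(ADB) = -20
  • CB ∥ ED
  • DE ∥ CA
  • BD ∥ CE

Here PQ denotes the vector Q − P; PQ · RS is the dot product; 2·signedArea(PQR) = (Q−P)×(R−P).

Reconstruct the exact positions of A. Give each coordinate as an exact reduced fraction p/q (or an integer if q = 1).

1. A_x = -18  [CD ∥ AE ∩ DE ∥ CA]
2. A_y = -3  [CD ∥ AE ∩ DE ∥ CA]
   → A = (-18, -3)

A = (-18, -3)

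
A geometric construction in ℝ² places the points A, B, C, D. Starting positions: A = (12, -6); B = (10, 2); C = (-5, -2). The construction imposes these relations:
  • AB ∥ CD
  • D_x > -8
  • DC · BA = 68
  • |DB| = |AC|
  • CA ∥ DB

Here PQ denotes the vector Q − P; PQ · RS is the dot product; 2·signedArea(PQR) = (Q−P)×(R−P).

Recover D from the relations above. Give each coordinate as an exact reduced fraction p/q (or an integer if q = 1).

D = (-7, 6)

1. D_x = -7  [CA ∥ DB ∩ AB ∥ CD]
2. D_y = 6  [CA ∥ DB ∩ AB ∥ CD]
   → D = (-7, 6)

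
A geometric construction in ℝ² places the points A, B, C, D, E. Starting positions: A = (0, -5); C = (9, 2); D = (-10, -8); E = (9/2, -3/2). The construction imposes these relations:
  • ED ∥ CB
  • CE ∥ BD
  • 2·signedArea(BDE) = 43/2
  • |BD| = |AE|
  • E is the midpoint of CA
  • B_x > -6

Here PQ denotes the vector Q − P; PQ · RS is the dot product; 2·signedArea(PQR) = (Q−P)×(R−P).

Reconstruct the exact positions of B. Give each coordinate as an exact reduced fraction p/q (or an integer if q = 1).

B = (-11/2, -9/2)

1. B_x = -11/2  [CE ∥ BD ∩ ED ∥ CB]
2. B_y = -9/2  [CE ∥ BD ∩ ED ∥ CB]
   → B = (-11/2, -9/2)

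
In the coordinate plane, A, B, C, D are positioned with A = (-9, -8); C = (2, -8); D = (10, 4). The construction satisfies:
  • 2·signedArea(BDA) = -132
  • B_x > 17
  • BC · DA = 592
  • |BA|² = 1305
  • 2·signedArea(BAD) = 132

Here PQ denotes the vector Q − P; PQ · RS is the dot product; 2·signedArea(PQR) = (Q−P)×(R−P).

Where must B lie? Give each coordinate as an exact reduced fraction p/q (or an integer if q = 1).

1. B_x = 18  [2·signedArea(BAD) = 132 ∩ BC · DA = 592]
2. B_y = 16  [2·signedArea(BAD) = 132 ∩ BC · DA = 592]
   → B = (18, 16)

B = (18, 16)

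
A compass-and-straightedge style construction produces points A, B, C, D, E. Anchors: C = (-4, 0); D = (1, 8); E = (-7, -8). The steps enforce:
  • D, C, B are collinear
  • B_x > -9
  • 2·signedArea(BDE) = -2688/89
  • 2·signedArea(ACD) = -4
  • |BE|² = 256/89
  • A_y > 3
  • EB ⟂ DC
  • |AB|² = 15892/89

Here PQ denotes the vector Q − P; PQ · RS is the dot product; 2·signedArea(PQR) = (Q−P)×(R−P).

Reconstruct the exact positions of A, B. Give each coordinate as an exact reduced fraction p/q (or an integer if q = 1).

A = (-1, 4)
B = (-751/89, -632/89)

1. B_x = -751/89  [D, C, B are collinear ∩ EB ⟂ DC]
2. B_y = -632/89  [D, C, B are collinear ∩ EB ⟂ DC]
   → B = (-751/89, -632/89)
3. A_x = -1  [line -8·x + 5·y + -28 = 0 ∩ |AB|² = 15892/89]
4. A_y = 4  [line -8·x + 5·y + -28 = 0 ∩ |AB|² = 15892/89]
   → A = (-1, 4)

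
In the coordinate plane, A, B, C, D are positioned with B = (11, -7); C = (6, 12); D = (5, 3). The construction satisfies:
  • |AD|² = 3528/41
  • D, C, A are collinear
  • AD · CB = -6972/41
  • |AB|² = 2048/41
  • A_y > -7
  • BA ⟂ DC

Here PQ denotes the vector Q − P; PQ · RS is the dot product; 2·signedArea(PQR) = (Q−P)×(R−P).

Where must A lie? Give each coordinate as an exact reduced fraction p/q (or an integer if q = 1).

1. A_x = 163/41  [D, C, A are collinear ∩ BA ⟂ DC]
2. A_y = -255/41  [D, C, A are collinear ∩ BA ⟂ DC]
   → A = (163/41, -255/41)

A = (163/41, -255/41)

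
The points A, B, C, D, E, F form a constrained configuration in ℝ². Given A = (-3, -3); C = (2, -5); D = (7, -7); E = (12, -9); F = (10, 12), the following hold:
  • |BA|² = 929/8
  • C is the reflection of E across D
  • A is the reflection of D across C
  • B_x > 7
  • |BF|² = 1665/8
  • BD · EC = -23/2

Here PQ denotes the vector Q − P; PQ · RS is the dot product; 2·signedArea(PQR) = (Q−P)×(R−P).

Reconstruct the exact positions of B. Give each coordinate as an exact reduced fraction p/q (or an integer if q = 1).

1. B_x = 31/4  [line 10·x + -4·y + -173/2 = 0 ∩ |BA|² = 929/8]
2. B_y = -9/4  [line 10·x + -4·y + -173/2 = 0 ∩ |BA|² = 929/8]
   → B = (31/4, -9/4)

B = (31/4, -9/4)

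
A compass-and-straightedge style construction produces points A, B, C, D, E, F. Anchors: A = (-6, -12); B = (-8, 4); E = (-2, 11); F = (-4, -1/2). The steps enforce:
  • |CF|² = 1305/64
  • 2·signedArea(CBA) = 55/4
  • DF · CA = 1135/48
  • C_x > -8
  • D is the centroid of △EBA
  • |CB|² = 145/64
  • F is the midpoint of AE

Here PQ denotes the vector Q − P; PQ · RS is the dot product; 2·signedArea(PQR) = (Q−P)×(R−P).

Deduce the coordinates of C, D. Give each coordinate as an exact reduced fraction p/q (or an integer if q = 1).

1. D_x = -16/3  [D is the centroid of △EBA]
2. D_y = 1  [D is the centroid of △EBA]
   → D = (-16/3, 1)
3. C_x = -7  [2·signedArea(CBA) = 55/4 ∩ DF · CA = 1135/48]
4. C_y = 23/8  [2·signedArea(CBA) = 55/4 ∩ DF · CA = 1135/48]
   → C = (-7, 23/8)

C = (-7, 23/8)
D = (-16/3, 1)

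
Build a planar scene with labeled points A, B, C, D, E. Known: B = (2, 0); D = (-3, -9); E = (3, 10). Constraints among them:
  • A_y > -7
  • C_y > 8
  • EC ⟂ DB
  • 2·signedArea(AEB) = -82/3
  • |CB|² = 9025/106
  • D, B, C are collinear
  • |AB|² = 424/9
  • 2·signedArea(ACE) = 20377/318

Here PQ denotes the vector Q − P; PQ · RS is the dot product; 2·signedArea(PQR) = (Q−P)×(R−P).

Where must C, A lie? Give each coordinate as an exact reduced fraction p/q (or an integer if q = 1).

A = (-4/3, -6)
C = (687/106, 855/106)

1. C_x = 687/106  [D, B, C are collinear ∩ EC ⟂ DB]
2. C_y = 855/106  [D, B, C are collinear ∩ EC ⟂ DB]
   → C = (687/106, 855/106)
3. A_x = -4/3  [2·signedArea(ACE) = 20377/318 ∩ 2·signedArea(AEB) = -82/3]
4. A_y = -6  [2·signedArea(ACE) = 20377/318 ∩ 2·signedArea(AEB) = -82/3]
   → A = (-4/3, -6)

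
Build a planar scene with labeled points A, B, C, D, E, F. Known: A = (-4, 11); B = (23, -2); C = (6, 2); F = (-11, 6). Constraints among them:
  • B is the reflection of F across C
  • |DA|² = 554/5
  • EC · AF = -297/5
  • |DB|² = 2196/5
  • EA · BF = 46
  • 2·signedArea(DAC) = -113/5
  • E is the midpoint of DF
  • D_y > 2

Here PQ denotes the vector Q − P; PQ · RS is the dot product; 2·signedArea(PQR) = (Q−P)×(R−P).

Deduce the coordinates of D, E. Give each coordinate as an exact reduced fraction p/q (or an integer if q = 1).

D = (13/5, 14/5)
E = (-21/5, 22/5)

1. D_x = 13/5  [line 9·x + 10·y + -257/5 = 0 ∩ |DB|² = 2196/5]
2. D_y = 14/5  [line 9·x + 10·y + -257/5 = 0 ∩ |DB|² = 2196/5]
   → D = (13/5, 14/5)
3. E_x = -21/5  [E is the midpoint of DF]
4. E_y = 22/5  [E is the midpoint of DF]
   → E = (-21/5, 22/5)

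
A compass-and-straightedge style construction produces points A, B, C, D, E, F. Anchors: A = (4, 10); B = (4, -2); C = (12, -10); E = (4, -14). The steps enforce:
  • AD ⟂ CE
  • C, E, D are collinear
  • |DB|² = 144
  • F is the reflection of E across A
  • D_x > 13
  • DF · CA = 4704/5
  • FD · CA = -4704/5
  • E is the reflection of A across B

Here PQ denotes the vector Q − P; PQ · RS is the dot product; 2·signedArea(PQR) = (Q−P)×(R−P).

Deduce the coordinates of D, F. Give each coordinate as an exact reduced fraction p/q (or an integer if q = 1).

1. D_x = 68/5  [C, E, D are collinear ∩ AD ⟂ CE]
2. D_y = -46/5  [C, E, D are collinear ∩ AD ⟂ CE]
   → D = (68/5, -46/5)
3. F_x = 4  [F is the reflection of E across A]
4. F_y = 34  [F is the reflection of E across A]
   → F = (4, 34)

D = (68/5, -46/5)
F = (4, 34)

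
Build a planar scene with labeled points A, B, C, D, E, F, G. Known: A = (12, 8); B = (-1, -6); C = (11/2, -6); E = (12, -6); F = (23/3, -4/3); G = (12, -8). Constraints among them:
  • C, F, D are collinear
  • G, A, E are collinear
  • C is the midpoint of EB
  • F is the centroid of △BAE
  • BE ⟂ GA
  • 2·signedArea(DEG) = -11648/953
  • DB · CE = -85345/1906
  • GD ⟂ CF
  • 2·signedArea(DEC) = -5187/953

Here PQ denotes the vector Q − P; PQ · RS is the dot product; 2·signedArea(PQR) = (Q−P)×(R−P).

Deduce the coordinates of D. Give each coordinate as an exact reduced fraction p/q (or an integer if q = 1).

D = (5612/953, -4920/953)

1. D_x = 5612/953  [C, F, D are collinear ∩ GD ⟂ CF]
2. D_y = -4920/953  [C, F, D are collinear ∩ GD ⟂ CF]
   → D = (5612/953, -4920/953)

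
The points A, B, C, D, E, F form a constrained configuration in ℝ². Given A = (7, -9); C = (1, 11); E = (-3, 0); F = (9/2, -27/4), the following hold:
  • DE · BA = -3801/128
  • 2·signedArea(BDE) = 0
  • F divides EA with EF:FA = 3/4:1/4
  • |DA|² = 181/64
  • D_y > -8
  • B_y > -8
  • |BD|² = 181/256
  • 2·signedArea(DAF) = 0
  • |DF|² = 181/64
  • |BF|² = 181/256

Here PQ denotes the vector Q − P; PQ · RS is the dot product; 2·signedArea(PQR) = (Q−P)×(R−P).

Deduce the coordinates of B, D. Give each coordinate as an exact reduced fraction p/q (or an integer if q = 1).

1. D_x = 23/4  [line -9/4·x + -5/2·y + -27/4 = 0 ∩ |DA|² = 181/64]
2. D_y = -63/8  [line -9/4·x + -5/2·y + -27/4 = 0 ∩ |DA|² = 181/64]
   → D = (23/4, -63/8)
3. B_x = 41/8  [2·signedArea(BDE) = 0 ∩ DE · BA = -3801/128]
4. B_y = -117/16  [2·signedArea(BDE) = 0 ∩ DE · BA = -3801/128]
   → B = (41/8, -117/16)

B = (41/8, -117/16)
D = (23/4, -63/8)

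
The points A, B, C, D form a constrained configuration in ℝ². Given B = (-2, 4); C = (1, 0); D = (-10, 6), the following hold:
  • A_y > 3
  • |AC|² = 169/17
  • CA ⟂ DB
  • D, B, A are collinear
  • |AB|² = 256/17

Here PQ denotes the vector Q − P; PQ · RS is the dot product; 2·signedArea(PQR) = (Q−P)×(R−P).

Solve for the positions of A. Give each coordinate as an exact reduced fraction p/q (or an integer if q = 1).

A = (30/17, 52/17)

1. A_x = 30/17  [D, B, A are collinear ∩ CA ⟂ DB]
2. A_y = 52/17  [D, B, A are collinear ∩ CA ⟂ DB]
   → A = (30/17, 52/17)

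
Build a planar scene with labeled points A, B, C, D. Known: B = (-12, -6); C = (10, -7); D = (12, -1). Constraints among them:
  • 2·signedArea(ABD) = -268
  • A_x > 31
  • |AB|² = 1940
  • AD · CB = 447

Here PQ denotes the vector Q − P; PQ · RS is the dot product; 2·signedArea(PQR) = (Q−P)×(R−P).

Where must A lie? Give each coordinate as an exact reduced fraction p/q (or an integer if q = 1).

A = (32, -8)

1. A_x = 32  [2·signedArea(ABD) = -268 ∩ AD · CB = 447]
2. A_y = -8  [2·signedArea(ABD) = -268 ∩ AD · CB = 447]
   → A = (32, -8)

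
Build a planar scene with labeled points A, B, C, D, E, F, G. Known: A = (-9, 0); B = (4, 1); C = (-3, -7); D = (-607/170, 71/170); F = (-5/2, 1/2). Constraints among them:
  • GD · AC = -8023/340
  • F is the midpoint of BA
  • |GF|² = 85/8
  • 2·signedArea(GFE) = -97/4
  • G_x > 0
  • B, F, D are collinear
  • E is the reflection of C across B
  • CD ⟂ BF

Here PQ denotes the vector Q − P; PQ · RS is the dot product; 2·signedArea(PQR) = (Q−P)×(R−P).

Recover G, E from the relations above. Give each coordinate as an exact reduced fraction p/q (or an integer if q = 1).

E = (11, 9)
G = (3/4, 3/4)

1. G_x = 3/4  [line -6·x + 7·y + -3/4 = 0 ∩ |GF|² = 85/8]
2. G_y = 3/4  [line -6·x + 7·y + -3/4 = 0 ∩ |GF|² = 85/8]
   → G = (3/4, 3/4)
3. E_x = 11  [2·signedArea(GFE) = -97/4 ∩ E is the reflection of C across B]
4. E_y = 9  [2·signedArea(GFE) = -97/4 ∩ E is the reflection of C across B]
   → E = (11, 9)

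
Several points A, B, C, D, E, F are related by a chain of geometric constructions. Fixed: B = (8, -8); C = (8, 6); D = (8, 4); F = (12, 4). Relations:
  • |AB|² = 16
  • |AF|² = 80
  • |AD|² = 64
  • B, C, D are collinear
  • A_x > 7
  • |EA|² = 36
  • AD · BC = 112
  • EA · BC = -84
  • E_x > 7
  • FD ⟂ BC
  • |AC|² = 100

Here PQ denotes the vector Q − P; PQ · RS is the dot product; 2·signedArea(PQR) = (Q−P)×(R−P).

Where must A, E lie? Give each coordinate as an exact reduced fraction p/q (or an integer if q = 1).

A = (8, -4)
E = (8, 2)

1. A_y = -4  [AD · BC = 112]
2. A_x = 8  [|AC|² = 100]
   → A = (8, -4)
3. E_y = 2  [EA · BC = -84]
4. E_x = 8  [|EA|² = 36]
   → E = (8, 2)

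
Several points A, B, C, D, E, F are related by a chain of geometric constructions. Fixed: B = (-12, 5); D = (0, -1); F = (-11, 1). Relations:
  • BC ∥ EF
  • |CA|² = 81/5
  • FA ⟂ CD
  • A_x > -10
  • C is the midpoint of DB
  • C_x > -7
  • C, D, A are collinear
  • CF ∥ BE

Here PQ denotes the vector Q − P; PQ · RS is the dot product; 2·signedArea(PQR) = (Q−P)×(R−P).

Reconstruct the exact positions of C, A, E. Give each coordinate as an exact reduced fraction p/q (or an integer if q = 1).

A = (-48/5, 19/5)
C = (-6, 2)
E = (-17, 4)

1. C_x = -6  [C is the midpoint of DB]
2. C_y = 2  [C is the midpoint of DB]
   → C = (-6, 2)
3. A_x = -48/5  [C, D, A are collinear ∩ FA ⟂ CD]
4. A_y = 19/5  [C, D, A are collinear ∩ FA ⟂ CD]
   → A = (-48/5, 19/5)
5. E_x = -17  [BC ∥ EF ∩ CF ∥ BE]
6. E_y = 4  [BC ∥ EF ∩ CF ∥ BE]
   → E = (-17, 4)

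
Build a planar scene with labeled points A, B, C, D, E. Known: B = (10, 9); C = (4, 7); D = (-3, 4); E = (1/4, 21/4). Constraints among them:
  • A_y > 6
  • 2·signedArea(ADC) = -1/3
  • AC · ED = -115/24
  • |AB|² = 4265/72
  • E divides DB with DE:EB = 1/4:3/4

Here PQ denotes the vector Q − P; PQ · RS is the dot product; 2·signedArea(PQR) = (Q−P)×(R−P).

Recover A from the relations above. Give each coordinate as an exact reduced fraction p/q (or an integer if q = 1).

A = (11/4, 77/12)

1. A_x = 11/4  [2·signedArea(ADC) = -1/3 ∩ AC · ED = -115/24]
2. A_y = 77/12  [2·signedArea(ADC) = -1/3 ∩ AC · ED = -115/24]
   → A = (11/4, 77/12)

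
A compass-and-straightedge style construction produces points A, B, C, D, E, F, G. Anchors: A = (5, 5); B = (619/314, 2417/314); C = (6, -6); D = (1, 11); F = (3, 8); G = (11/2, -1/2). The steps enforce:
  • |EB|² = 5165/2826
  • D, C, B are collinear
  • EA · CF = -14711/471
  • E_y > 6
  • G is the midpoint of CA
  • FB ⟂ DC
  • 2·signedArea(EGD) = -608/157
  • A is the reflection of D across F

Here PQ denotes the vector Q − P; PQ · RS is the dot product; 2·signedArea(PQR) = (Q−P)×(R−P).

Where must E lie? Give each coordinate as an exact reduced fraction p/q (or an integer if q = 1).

1. E_x = 468/157  [EA · CF = -14711/471 ∩ 2·signedArea(EGD) = -608/157]
2. E_y = 3202/471  [EA · CF = -14711/471 ∩ 2·signedArea(EGD) = -608/157]
   → E = (468/157, 3202/471)

E = (468/157, 3202/471)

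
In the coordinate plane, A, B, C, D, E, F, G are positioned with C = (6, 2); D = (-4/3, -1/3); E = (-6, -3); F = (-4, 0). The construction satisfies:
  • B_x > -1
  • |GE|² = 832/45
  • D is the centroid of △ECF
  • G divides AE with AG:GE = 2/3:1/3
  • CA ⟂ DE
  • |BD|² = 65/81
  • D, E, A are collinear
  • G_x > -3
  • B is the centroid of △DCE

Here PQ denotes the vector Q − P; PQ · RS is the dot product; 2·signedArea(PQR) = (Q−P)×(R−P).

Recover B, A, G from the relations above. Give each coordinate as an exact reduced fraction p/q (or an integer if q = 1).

1. B_x = -4/9  [B is the centroid of △DCE]
2. B_y = -4/9  [B is the centroid of △DCE]
   → B = (-4/9, -4/9)
3. A_x = 26/5  [D, E, A are collinear ∩ CA ⟂ DE]
4. A_y = 17/5  [D, E, A are collinear ∩ CA ⟂ DE]
   → A = (26/5, 17/5)
5. G_x = -34/15  [G divides AE with AG:GE = 2/3:1/3]
6. G_y = -13/15  [G divides AE with AG:GE = 2/3:1/3]
   → G = (-34/15, -13/15)

A = (26/5, 17/5)
B = (-4/9, -4/9)
G = (-34/15, -13/15)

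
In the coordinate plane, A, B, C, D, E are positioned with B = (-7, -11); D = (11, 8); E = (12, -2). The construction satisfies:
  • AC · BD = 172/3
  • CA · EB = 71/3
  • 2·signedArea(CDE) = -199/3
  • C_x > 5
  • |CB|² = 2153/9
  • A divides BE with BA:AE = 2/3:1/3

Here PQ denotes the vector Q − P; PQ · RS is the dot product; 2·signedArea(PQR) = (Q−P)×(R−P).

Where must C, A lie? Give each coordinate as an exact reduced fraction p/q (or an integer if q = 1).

1. A_x = 17/3  [A divides BE with BA:AE = 2/3:1/3]
2. A_y = -5  [A divides BE with BA:AE = 2/3:1/3]
   → A = (17/3, -5)
3. C_x = 16/3  [CA · EB = 71/3 ∩ 2·signedArea(CDE) = -199/3]
4. C_y = -5/3  [CA · EB = 71/3 ∩ 2·signedArea(CDE) = -199/3]
   → C = (16/3, -5/3)

A = (17/3, -5)
C = (16/3, -5/3)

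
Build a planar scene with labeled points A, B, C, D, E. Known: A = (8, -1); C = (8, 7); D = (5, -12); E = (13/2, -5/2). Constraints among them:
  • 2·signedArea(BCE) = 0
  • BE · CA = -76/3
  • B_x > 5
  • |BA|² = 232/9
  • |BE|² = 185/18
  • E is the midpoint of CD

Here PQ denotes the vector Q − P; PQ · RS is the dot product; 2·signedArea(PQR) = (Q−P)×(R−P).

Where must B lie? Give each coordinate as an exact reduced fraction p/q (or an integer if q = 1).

1. B_x = 6  [2·signedArea(BCE) = 0 ∩ BE · CA = -76/3]
2. B_y = -17/3  [2·signedArea(BCE) = 0 ∩ BE · CA = -76/3]
   → B = (6, -17/3)

B = (6, -17/3)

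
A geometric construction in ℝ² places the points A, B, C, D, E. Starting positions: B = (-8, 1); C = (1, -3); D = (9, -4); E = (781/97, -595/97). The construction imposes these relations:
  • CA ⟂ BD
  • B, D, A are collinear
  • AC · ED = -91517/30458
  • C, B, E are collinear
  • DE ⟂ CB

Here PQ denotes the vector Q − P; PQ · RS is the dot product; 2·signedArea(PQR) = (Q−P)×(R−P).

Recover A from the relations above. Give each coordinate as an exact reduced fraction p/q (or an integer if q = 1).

A = (429/314, -551/314)

1. A_x = 429/314  [B, D, A are collinear ∩ CA ⟂ BD]
2. A_y = -551/314  [B, D, A are collinear ∩ CA ⟂ BD]
   → A = (429/314, -551/314)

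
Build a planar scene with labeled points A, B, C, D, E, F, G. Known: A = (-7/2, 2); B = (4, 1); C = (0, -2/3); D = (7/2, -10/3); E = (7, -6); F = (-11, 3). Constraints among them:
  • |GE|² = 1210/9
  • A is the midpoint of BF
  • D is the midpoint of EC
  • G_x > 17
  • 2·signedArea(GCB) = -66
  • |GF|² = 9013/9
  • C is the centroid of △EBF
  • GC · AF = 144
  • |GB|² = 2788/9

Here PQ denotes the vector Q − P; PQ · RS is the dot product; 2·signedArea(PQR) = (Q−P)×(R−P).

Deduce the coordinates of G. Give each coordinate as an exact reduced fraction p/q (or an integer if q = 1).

1. G_x = 18  [GC · AF = 144 ∩ 2·signedArea(GCB) = -66]
2. G_y = -29/3  [GC · AF = 144 ∩ 2·signedArea(GCB) = -66]
   → G = (18, -29/3)

G = (18, -29/3)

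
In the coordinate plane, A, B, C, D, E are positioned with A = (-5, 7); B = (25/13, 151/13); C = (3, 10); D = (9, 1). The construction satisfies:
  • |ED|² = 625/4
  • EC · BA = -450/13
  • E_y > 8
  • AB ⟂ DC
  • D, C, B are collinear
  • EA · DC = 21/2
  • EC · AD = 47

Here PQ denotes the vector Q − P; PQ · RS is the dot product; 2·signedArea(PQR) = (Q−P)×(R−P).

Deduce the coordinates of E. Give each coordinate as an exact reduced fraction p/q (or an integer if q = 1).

1. E_x = -1  [EC · AD = 47 ∩ EA · DC = 21/2]
2. E_y = 17/2  [EC · AD = 47 ∩ EA · DC = 21/2]
   → E = (-1, 17/2)

E = (-1, 17/2)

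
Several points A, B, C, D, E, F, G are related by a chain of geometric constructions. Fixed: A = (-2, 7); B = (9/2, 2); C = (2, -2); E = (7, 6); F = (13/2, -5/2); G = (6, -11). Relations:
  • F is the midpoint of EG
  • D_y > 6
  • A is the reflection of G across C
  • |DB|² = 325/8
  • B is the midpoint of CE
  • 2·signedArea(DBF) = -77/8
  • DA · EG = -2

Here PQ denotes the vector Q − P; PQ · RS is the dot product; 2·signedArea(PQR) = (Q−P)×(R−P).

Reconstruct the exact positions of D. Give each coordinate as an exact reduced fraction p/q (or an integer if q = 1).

1. D_x = 1/4  [2·signedArea(DBF) = -77/8 ∩ DA · EG = -2]
2. D_y = 27/4  [2·signedArea(DBF) = -77/8 ∩ DA · EG = -2]
   → D = (1/4, 27/4)

D = (1/4, 27/4)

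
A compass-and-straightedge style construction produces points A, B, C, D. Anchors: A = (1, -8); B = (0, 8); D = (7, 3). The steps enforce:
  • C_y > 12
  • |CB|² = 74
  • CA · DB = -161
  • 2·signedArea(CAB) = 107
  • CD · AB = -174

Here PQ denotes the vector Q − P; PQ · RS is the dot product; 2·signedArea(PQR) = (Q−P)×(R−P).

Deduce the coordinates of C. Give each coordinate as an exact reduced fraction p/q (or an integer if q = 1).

C = (-7, 13)

1. C_x = -7  [2·signedArea(CAB) = 107 ∩ CD · AB = -174]
2. C_y = 13  [2·signedArea(CAB) = 107 ∩ CD · AB = -174]
   → C = (-7, 13)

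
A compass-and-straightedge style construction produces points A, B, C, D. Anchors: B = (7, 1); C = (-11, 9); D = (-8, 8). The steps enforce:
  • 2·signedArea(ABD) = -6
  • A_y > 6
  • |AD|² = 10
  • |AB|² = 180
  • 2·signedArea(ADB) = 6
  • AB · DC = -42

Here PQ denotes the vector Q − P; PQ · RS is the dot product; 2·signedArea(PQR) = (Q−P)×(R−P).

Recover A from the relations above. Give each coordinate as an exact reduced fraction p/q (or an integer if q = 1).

A = (-5, 7)

1. A_x = -5  [2·signedArea(ABD) = -6 ∩ AB · DC = -42]
2. A_y = 7  [2·signedArea(ABD) = -6 ∩ AB · DC = -42]
   → A = (-5, 7)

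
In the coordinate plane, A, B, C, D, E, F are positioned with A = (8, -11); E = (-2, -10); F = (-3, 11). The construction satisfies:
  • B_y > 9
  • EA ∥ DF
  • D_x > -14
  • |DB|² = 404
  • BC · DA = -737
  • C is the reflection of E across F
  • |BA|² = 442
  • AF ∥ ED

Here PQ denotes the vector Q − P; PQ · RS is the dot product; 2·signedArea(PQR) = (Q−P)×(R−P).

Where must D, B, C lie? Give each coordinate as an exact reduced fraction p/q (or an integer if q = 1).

1. D_x = -13  [EA ∥ DF ∩ AF ∥ ED]
2. D_y = 12  [EA ∥ DF ∩ AF ∥ ED]
   → D = (-13, 12)
3. C_x = -4  [C is the reflection of E across F]
4. C_y = 32  [C is the reflection of E across F]
   → C = (-4, 32)
5. B_x = 7  [line -21·x + 23·y + -83 = 0 ∩ |BA|² = 442]
6. B_y = 10  [line -21·x + 23·y + -83 = 0 ∩ |BA|² = 442]
   → B = (7, 10)

B = (7, 10)
C = (-4, 32)
D = (-13, 12)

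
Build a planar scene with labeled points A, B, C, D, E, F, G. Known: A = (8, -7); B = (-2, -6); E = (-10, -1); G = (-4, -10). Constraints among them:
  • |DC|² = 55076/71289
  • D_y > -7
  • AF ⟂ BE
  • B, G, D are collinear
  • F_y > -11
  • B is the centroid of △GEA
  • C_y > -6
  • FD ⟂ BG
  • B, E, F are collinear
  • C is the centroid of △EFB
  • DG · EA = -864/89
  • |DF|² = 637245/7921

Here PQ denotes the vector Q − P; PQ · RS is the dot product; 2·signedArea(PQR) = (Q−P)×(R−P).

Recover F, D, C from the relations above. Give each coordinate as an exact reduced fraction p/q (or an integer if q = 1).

C = (-566/267, -1582/267)
D = (-212/89, -602/89)
F = (502/89, -959/89)

1. F_x = 502/89  [B, E, F are collinear ∩ AF ⟂ BE]
2. F_y = -959/89  [B, E, F are collinear ∩ AF ⟂ BE]
   → F = (502/89, -959/89)
3. D_x = -212/89  [B, G, D are collinear ∩ FD ⟂ BG]
4. D_y = -602/89  [B, G, D are collinear ∩ FD ⟂ BG]
   → D = (-212/89, -602/89)
5. C_x = -566/267  [C is the centroid of △EFB]
6. C_y = -1582/267  [C is the centroid of △EFB]
   → C = (-566/267, -1582/267)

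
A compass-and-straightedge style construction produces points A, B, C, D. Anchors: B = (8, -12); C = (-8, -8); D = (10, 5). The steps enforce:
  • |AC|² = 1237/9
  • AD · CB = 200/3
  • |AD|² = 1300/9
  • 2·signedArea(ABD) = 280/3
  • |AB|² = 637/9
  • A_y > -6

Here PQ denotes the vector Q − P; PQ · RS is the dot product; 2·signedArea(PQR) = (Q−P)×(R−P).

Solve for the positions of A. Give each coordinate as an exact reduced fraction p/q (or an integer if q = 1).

A = (10/3, -5)

1. A_x = 10/3  [AD · CB = 200/3 ∩ 2·signedArea(ABD) = 280/3]
2. A_y = -5  [AD · CB = 200/3 ∩ 2·signedArea(ABD) = 280/3]
   → A = (10/3, -5)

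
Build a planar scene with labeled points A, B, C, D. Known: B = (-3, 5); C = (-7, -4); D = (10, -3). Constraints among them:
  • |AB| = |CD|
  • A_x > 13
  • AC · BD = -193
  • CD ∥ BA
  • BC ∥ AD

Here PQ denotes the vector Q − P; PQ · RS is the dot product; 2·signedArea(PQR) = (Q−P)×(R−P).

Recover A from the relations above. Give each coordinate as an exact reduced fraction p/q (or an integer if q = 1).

A = (14, 6)

1. A_x = 14  [BC ∥ AD ∩ CD ∥ BA]
2. A_y = 6  [BC ∥ AD ∩ CD ∥ BA]
   → A = (14, 6)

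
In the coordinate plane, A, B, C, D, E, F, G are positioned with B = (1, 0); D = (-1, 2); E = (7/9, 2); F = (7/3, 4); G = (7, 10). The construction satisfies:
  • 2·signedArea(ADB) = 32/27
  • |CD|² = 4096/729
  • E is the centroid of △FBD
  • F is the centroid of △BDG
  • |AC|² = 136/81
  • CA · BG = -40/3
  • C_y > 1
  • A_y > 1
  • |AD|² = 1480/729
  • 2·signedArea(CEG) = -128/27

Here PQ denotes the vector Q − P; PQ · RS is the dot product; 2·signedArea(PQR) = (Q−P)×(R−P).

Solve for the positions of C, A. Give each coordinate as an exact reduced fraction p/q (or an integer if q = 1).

1. C_x = 37/27  [line -8·x + 56/9·y + -40/27 = 0 ∩ |CD|² = 4096/729]
2. C_y = 2  [line -8·x + 56/9·y + -40/27 = 0 ∩ |CD|² = 4096/729]
   → C = (37/27, 2)
3. A_x = 7/27  [2·signedArea(ADB) = 32/27 ∩ CA · BG = -40/3]
4. A_y = 4/3  [2·signedArea(ADB) = 32/27 ∩ CA · BG = -40/3]
   → A = (7/27, 4/3)

A = (7/27, 4/3)
C = (37/27, 2)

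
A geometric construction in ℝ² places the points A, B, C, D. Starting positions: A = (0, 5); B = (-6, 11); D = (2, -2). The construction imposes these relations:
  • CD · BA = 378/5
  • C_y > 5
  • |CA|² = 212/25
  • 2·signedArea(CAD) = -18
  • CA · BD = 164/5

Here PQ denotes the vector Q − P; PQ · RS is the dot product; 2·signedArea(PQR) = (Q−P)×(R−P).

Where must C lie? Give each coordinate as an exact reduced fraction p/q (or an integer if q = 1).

1. C_x = -14/5  [CA · BD = 164/5 ∩ 2·signedArea(CAD) = -18]
2. C_y = 29/5  [CA · BD = 164/5 ∩ 2·signedArea(CAD) = -18]
   → C = (-14/5, 29/5)

C = (-14/5, 29/5)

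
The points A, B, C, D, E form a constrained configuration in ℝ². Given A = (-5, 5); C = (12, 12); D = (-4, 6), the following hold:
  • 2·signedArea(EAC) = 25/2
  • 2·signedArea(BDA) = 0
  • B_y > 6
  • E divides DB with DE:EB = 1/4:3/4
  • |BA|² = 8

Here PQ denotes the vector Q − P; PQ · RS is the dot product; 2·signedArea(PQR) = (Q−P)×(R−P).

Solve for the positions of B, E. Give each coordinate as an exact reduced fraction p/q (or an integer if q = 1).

1. B_x = -3  [line 1·x + -1·y + 10 = 0 ∩ |BA|² = 8]
2. B_y = 7  [line 1·x + -1·y + 10 = 0 ∩ |BA|² = 8]
   → B = (-3, 7)
3. E_x = -15/4  [E divides DB with DE:EB = 1/4:3/4]
4. E_y = 25/4  [E divides DB with DE:EB = 1/4:3/4]
   → E = (-15/4, 25/4)

B = (-3, 7)
E = (-15/4, 25/4)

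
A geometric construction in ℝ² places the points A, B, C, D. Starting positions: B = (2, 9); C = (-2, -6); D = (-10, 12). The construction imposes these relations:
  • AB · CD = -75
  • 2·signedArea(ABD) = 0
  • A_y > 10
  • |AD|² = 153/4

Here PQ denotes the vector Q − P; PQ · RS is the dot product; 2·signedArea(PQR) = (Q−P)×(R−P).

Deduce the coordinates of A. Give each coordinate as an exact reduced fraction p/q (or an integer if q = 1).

1. A_x = -4  [2·signedArea(ABD) = 0 ∩ AB · CD = -75]
2. A_y = 21/2  [2·signedArea(ABD) = 0 ∩ AB · CD = -75]
   → A = (-4, 21/2)

A = (-4, 21/2)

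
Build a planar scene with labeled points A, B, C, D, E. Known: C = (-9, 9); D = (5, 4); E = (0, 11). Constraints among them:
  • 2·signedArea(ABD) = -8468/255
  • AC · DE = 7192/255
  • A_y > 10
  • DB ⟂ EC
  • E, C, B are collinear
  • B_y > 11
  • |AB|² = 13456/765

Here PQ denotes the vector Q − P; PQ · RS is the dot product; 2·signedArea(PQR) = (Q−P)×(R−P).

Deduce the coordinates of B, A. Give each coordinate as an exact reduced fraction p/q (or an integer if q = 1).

1. B_x = 279/85  [E, C, B are collinear ∩ DB ⟂ EC]
2. B_y = 997/85  [E, C, B are collinear ∩ DB ⟂ EC]
   → B = (279/85, 997/85)
3. A_x = -69/85  [2·signedArea(ABD) = -8468/255 ∩ AC · DE = 7192/255]
4. A_y = 2759/255  [2·signedArea(ABD) = -8468/255 ∩ AC · DE = 7192/255]
   → A = (-69/85, 2759/255)

A = (-69/85, 2759/255)
B = (279/85, 997/85)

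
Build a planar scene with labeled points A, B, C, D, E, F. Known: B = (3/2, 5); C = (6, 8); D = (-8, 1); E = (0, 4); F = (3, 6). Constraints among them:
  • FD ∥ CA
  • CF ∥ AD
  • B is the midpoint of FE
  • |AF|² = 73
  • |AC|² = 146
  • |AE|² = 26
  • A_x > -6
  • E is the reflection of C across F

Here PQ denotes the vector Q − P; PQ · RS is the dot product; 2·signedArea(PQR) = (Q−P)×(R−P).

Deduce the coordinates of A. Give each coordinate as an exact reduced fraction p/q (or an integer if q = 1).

1. A_x = -5  [CF ∥ AD ∩ FD ∥ CA]
2. A_y = 3  [CF ∥ AD ∩ FD ∥ CA]
   → A = (-5, 3)

A = (-5, 3)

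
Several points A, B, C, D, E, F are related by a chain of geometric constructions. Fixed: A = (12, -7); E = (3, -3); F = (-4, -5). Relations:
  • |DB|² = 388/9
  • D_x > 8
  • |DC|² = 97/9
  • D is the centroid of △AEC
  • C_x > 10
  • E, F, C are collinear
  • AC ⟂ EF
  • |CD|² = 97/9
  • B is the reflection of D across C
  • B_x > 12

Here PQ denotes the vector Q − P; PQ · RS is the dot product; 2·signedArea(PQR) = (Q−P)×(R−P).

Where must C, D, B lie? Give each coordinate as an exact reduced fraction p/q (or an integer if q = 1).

1. C_x = 544/53  [E, F, C are collinear ∩ AC ⟂ EF]
2. C_y = -49/53  [E, F, C are collinear ∩ AC ⟂ EF]
   → C = (544/53, -49/53)
3. D_x = 1339/159  [D is the centroid of △AEC]
4. D_y = -193/53  [D is the centroid of △AEC]
   → D = (1339/159, -193/53)
5. B_x = 1925/159  [B is the reflection of D across C]
6. B_y = 95/53  [B is the reflection of D across C]
   → B = (1925/159, 95/53)

B = (1925/159, 95/53)
C = (544/53, -49/53)
D = (1339/159, -193/53)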